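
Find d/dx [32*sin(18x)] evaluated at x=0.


Apply the chain rule to differentiate 32*sin(18x):
d/dx [32*sin(18x)]
= 32 * cos(18x) * d/dx(18x)
= 32 * 18 * cos(18x)
= 576 * cos(18x)
Evaluate at x = 0:
= 576 * cos(0)
= 576 * 1
= 576

576


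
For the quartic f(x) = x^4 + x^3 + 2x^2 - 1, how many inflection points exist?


Inflection points occur where f''(x) = 0 and concavity changes.
f(x) = x^4 + x^3 + 2x^2 - 1
f'(x) = 4x^3 + 3x^2 + 4x
f''(x) = 12x^2 + 6x + 4
This is a quadratic in x. Use the discriminant to count real roots.
Discriminant = (6)^2 - 4 * 12 * 4
= 36 - 192
= -156
Since discriminant < 0, f''(x) = 0 has no real solutions.
Number of inflection points: 0

0


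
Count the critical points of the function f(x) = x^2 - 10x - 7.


Find where f'(x) = 0:
f'(x) = 2x - 10
Set f'(x) = 0:
2x - 10 = 0
x = 10 / 2 = 5
This is a linear equation in x, so there is exactly one solution.
Number of critical points: 1

1


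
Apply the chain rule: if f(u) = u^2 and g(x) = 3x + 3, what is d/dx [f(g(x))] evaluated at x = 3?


Using the chain rule: (f(g(x)))' = f'(g(x)) * g'(x)
First, find g(3):
g(3) = 3 * 3 + 3 = 12
Next, f'(u) = 2u
And g'(x) = 3
So f'(g(3)) * g'(3)
= 2 * 12 * 3
= 72

72


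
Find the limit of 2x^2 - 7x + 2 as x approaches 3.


Since polynomials are continuous, we use direct substitution.
lim(x->3) of 2x^2 - 7x + 2
= 2 * 3^2 - 7 * 3 + 2
= 18 - 21 + 2
= -1

-1


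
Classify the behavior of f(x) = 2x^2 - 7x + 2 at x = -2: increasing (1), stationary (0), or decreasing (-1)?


Compute f'(x) to determine behavior:
f'(x) = 4x - 7
f'(-2) = 4 * (-2) - 7
= -8 - 7
= -15
Since f'(-2) < 0, the function is decreasing (-1)

-1


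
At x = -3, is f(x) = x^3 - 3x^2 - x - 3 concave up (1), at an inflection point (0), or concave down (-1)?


Concavity is determined by the sign of f''(x).
f(x) = x^3 - 3x^2 - x - 3
f'(x) = 3x^2 - 6x - 1
f''(x) = 6x - 6
f''(-3) = 6 * (-3) - 6
= -18 - 6
= -24
Since f''(-3) < 0, the function is concave down (-1)

-1


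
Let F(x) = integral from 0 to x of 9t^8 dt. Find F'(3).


By the Fundamental Theorem of Calculus (Part 1):
If F(x) = integral from 0 to x of f(t) dt, then F'(x) = f(x)
Here f(t) = 9t^8
So F'(x) = 9x^8
Evaluate at x = 3:
F'(3) = 9 * 3^8
= 9 * 6561
= 59049

59049


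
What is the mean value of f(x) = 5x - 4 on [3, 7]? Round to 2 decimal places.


Average value = 1/(b-a) * integral from a to b of f(x) dx
First compute the integral of 5x - 4:
F(x) = (5/2)x^2 - 4x
F(7) = 5/2 * 49 - 4 * 7 = 189/2
F(3) = 5/2 * 9 - 4 * 3 = 21/2
Integral = 189/2 - 21/2 = 84
Average = 84 / (7 - 3) = 84 / 4
= 21 = 21.00

21.00


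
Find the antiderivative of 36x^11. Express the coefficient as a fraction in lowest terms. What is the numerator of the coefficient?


Apply the power rule for integration:
integral of ax^n dx = a/(n+1) * x^(n+1) + C
integral of 36x^11 dx
= 36/12 * x^12 + C
= 3 * x^12 + C
The coefficient in lowest terms is 3 = 3/1, so its numerator is 3

3


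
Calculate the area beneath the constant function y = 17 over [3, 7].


The area under a constant function y = 17 is a rectangle.
Width = 7 - 3 = 4
Height = 17
Area = width * height
= 4 * 17
= 68

68


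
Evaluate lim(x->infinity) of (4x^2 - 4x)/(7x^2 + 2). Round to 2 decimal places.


For limits at infinity with equal-degree polynomials,
we compare leading coefficients.
Numerator leading term: 4x^2
Denominator leading term: 7x^2
Divide both by x^2:
lim = (4 - 4/x) / (7 + 2/x^2)
As x -> infinity, the 1/x and 1/x^2 terms vanish:
= 4/7 ≈ 0.57

0.57


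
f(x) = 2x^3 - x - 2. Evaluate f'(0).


Differentiate f(x) = 2x^3 - x - 2 term by term:
f'(x) = 6x^2 - 1
Substitute x = 0:
f'(0) = 6 * 0^2 + 0 * 0 - 1
= 0 + 0 - 1
= -1

-1


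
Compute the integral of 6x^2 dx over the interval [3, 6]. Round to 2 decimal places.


Find the antiderivative of 6x^2:
F(x) = 6/3 * x^3
Apply the Fundamental Theorem of Calculus:
F(6) - F(3)
= 6/3 * 6^3 - 6/3 * 3^3
= 6/3 * (216 - 27)
= 6/3 * 189
= 378 = 378.00

378.00


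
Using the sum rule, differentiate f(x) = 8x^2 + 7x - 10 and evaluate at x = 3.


Differentiate term by term using power and sum rules:
f(x) = 8x^2 + 7x - 10
f'(x) = 16x + 7
Substitute x = 3:
f'(3) = 16 * 3 + 7
= 48 + 7
= 55

55


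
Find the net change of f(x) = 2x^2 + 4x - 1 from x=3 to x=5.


Net change = f(b) - f(a)
f(x) = 2x^2 + 4x - 1
Compute f(5):
f(5) = 2 * 5^2 + 4 * 5 - 1
= 50 + 20 - 1
= 69
Compute f(3):
f(3) = 2 * 3^2 + 4 * 3 - 1
= 18 + 12 - 1
= 29
Net change = 69 - 29 = 40

40


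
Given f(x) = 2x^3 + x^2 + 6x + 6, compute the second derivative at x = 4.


First derivative:
f'(x) = 6x^2 + 2x + 6
Second derivative:
f''(x) = 12x + 2
Substitute x = 4:
f''(4) = 12 * 4 + 2
= 48 + 2
= 50

50


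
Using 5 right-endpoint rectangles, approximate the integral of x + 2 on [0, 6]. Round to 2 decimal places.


Right Riemann sum uses right endpoints of each subinterval.
Interval: [0, 6], n = 5
dx = (6 - 0) / 5 = 6/5
Right endpoints: [6/5, 12/5, 18/5, 24/5, 6]
f values: [16/5, 22/5, 28/5, 34/5, 8]
Sum = dx * (sum of f values)
= 6/5 * 28
= 168/5 = 33.60

33.60


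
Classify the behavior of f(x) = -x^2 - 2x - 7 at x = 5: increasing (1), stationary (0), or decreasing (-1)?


Compute f'(x) to determine behavior:
f'(x) = -2x - 2
f'(5) = -2 * 5 - 2
= -10 - 2
= -12
Since f'(5) < 0, the function is decreasing (-1)

-1


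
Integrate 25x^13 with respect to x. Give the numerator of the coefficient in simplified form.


Apply the power rule for integration:
integral of ax^n dx = a/(n+1) * x^(n+1) + C
integral of 25x^13 dx
= 25/14 * x^14 + C
The coefficient in lowest terms is 25/14, and its numerator is 25

25


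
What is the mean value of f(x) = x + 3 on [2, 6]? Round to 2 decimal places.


Average value = 1/(b-a) * integral from a to b of f(x) dx
First compute the integral of x + 3:
F(x) = (1/2)x^2 + 3x
F(6) = 1/2 * 36 + 3 * 6 = 36
F(2) = 1/2 * 4 + 3 * 2 = 8
Integral = 36 - 8 = 28
Average = 28 / (6 - 2) = 28 / 4
= 7 = 7.00

7.00


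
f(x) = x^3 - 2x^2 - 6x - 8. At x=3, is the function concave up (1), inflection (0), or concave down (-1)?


Concavity is determined by the sign of f''(x).
f(x) = x^3 - 2x^2 - 6x - 8
f'(x) = 3x^2 - 4x - 6
f''(x) = 6x - 4
f''(3) = 6 * 3 - 4
= 18 - 4
= 14
Since f''(3) > 0, the function is concave up (1)

1


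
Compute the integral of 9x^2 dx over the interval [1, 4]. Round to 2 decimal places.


Find the antiderivative of 9x^2:
F(x) = 9/3 * x^3
Apply the Fundamental Theorem of Calculus:
F(4) - F(1)
= 9/3 * 4^3 - 9/3 * 1^3
= 9/3 * (64 - 1)
= 9/3 * 63
= 189 = 189.00

189.00


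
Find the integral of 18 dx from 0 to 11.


The integral of a constant k over [a, b] equals k * (b - a).
integral from 0 to 11 of 18 dx
= 18 * (11 - 0)
= 18 * 11
= 198

198


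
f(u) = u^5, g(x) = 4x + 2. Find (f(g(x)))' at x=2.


Using the chain rule: (f(g(x)))' = f'(g(x)) * g'(x)
First, find g(2):
g(2) = 4 * 2 + 2 = 10
Next, f'(u) = 5u^4
And g'(x) = 4
So f'(g(2)) * g'(2)
= 5 * 10^4 * 4
= 5 * 10000 * 4
= 200000

200000


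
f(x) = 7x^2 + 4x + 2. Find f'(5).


Differentiate term by term using power and sum rules:
f(x) = 7x^2 + 4x + 2
f'(x) = 14x + 4
Substitute x = 5:
f'(5) = 14 * 5 + 4
= 70 + 4
= 74

74


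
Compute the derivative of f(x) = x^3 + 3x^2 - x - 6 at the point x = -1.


Differentiate f(x) = x^3 + 3x^2 - x - 6 term by term:
f'(x) = 3x^2 + 6x - 1
Substitute x = -1:
f'(-1) = 3 * (-1)^2 + 6 * (-1) - 1
= 3 - 6 - 1
= -4

-4


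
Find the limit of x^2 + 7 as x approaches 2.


Since polynomials are continuous, we use direct substitution.
lim(x->2) of x^2 + 7
= 1 * 2^2 + 0 * 2 + 7
= 4 + 0 + 7
= 11

11


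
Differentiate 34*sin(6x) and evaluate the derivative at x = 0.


Apply the chain rule to differentiate 34*sin(6x):
d/dx [34*sin(6x)]
= 34 * cos(6x) * d/dx(6x)
= 34 * 6 * cos(6x)
= 204 * cos(6x)
Evaluate at x = 0:
= 204 * cos(0)
= 204 * 1
= 204

204


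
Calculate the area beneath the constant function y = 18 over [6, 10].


The area under a constant function y = 18 is a rectangle.
Width = 10 - 6 = 4
Height = 18
Area = width * height
= 4 * 18
= 72

72


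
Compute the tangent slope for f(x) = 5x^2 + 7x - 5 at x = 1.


The slope of the tangent line equals f'(x) at the point.
f(x) = 5x^2 + 7x - 5
f'(x) = 10x + 7
At x = 1:
f'(1) = 10 * 1 + 7
= 10 + 7
= 17

17


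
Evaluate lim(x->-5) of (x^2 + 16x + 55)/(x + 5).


Direct substitution gives 0/0, so we factor the numerator.
Factor: (x^2 + 16x + 55) = (x + 5)(x + 11)
Cancel the common factor (x + 5):
(x^2 + 16x + 55)/(x + 5) = (x + 11)
Now substitute x = -5:
= (-5) - (-11) = 6

6


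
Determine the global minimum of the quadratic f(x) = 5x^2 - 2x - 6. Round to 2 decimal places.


For a quadratic f(x) = ax^2 + bx + c with a > 0, the minimum is at the vertex.
Vertex x-coordinate: x = -b/(2a)
x = -(-2) / (2 * 5)
x = 2/10 = 1/5
Substitute back to find the minimum value:
f(1/5) = 5 * (1/5)^2 - 2 * (1/5) - 6
= 1/5 - 2/5 - 6
= -31/5 = -6.20

-6.20


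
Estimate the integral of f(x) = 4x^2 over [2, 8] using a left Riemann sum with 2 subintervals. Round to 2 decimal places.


Left Riemann sum uses left endpoints of each subinterval.
Interval: [2, 8], n = 2
dx = (8 - 2) / 2 = 3
Left endpoints: [2, 5]
f values: [16, 100]
Sum = dx * (sum of f values)
= 3 * 116
= 348 = 348.00

348.00


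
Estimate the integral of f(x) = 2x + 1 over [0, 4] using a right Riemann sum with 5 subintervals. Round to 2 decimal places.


Right Riemann sum uses right endpoints of each subinterval.
Interval: [0, 4], n = 5
dx = (4 - 0) / 5 = 4/5
Right endpoints: [4/5, 8/5, 12/5, 16/5, 4]
f values: [13/5, 21/5, 29/5, 37/5, 9]
Sum = dx * (sum of f values)
= 4/5 * 29
= 116/5 = 23.20

23.20


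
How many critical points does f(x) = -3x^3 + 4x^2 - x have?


Find where f'(x) = 0:
f(x) = -3x^3 + 4x^2 - x
f'(x) = -9x^2 + 8x - 1
This is a quadratic in x. Use the discriminant to count real roots.
Discriminant = (8)^2 - 4 * (-9) * (-1)
= 64 - 36
= 28
Since discriminant > 0, f'(x) = 0 has 2 real solutions.
Number of critical points: 2

2


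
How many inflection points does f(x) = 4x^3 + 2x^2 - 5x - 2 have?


Inflection points occur where f''(x) = 0 and concavity changes.
f(x) = 4x^3 + 2x^2 - 5x - 2
f'(x) = 12x^2 + 4x - 5
f''(x) = 24x + 4
Set f''(x) = 0:
24x + 4 = 0
x = -4 / 24 = -1/6
Since f''(x) is linear (degree 1), it changes sign at this point.
Therefore there is exactly 1 inflection point.

1


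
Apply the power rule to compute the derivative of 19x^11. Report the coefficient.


We apply the power rule: d/dx [ax^n] = a*n * x^(n-1)
d/dx [19x^11]
= 19 * 11 * x^(11-1)
= 209x^10
The coefficient is 209

209


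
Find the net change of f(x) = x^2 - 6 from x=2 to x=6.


Net change = f(b) - f(a)
f(x) = x^2 - 6
Compute f(6):
f(6) = 1 * 6^2 + 0 * 6 - 6
= 36 + 0 - 6
= 30
Compute f(2):
f(2) = 1 * 2^2 + 0 * 2 - 6
= 4 + 0 - 6
= -2
Net change = 30 - (-2) = 32

32


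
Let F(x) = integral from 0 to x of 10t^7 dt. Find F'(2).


By the Fundamental Theorem of Calculus (Part 1):
If F(x) = integral from 0 to x of f(t) dt, then F'(x) = f(x)
Here f(t) = 10t^7
So F'(x) = 10x^7
Evaluate at x = 2:
F'(2) = 10 * 2^7
= 10 * 128
= 1280

1280


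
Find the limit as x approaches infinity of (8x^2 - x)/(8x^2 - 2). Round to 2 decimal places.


For limits at infinity with equal-degree polynomials,
we compare leading coefficients.
Numerator leading term: 8x^2
Denominator leading term: 8x^2
Divide both by x^2:
lim = (8 - 1/x) / (8 - 2/x^2)
As x -> infinity, the 1/x and 1/x^2 terms vanish:
= 8/8 = 1 = 1.00

1.00


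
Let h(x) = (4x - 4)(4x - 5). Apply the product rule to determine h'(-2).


Let u(x) = 4x - 4 and v(x) = 4x - 5
u'(x) = 4
v'(x) = 4
Product rule: h'(x) = u'(x)*v(x) + u(x)*v'(x)
= 4 * (4x - 5) + (4x - 4) * 4
At x = -2:
u(-2) = 4 * (-2) - 4 = -12
v(-2) = 4 * (-2) - 5 = -13
h'(-2) = 4 * (-13) + (-12) * 4
= -52 - 48
= -100

-100


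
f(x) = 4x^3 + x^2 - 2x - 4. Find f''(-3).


First derivative:
f'(x) = 12x^2 + 2x - 2
Second derivative:
f''(x) = 24x + 2
Substitute x = -3:
f''(-3) = 24 * (-3) + 2
= -72 + 2
= -70

-70


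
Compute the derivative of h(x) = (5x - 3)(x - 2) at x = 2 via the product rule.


Let u(x) = 5x - 3 and v(x) = x - 2
u'(x) = 5
v'(x) = 1
Product rule: h'(x) = u'(x)*v(x) + u(x)*v'(x)
= 5 * (x - 2) + (5x - 3) * 1
At x = 2:
u(2) = 5 * 2 - 3 = 7
v(2) = 1 * 2 - 2 = 0
h'(2) = 5 * 0 + 7 * 1
= 0 + 7
= 7

7


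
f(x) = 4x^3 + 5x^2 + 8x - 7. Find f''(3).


First derivative:
f'(x) = 12x^2 + 10x + 8
Second derivative:
f''(x) = 24x + 10
Substitute x = 3:
f''(3) = 24 * 3 + 10
= 72 + 10
= 82

82


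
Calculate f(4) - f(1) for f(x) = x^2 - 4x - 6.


Net change = f(b) - f(a)
f(x) = x^2 - 4x - 6
Compute f(4):
f(4) = 1 * 4^2 - 4 * 4 - 6
= 16 - 16 - 6
= -6
Compute f(1):
f(1) = 1 * 1^2 - 4 * 1 - 6
= 1 - 4 - 6
= -9
Net change = -6 - (-9) = 3

3


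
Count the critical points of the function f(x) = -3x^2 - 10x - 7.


Find where f'(x) = 0:
f'(x) = -6x - 10
Set f'(x) = 0:
-6x - 10 = 0
x = 10 / (-6) = -5/3
This is a linear equation in x, so there is exactly one solution.
Number of critical points: 1

1


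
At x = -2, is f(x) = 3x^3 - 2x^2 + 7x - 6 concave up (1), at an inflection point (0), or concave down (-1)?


Concavity is determined by the sign of f''(x).
f(x) = 3x^3 - 2x^2 + 7x - 6
f'(x) = 9x^2 - 4x + 7
f''(x) = 18x - 4
f''(-2) = 18 * (-2) - 4
= -36 - 4
= -40
Since f''(-2) < 0, the function is concave down (-1)

-1


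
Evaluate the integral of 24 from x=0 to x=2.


The integral of a constant k over [a, b] equals k * (b - a).
integral from 0 to 2 of 24 dx
= 24 * (2 - 0)
= 24 * 2
= 48

48


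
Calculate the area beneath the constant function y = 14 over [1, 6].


The area under a constant function y = 14 is a rectangle.
Width = 6 - 1 = 5
Height = 14
Area = width * height
= 5 * 14
= 70

70


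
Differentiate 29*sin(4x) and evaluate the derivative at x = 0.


Apply the chain rule to differentiate 29*sin(4x):
d/dx [29*sin(4x)]
= 29 * cos(4x) * d/dx(4x)
= 29 * 4 * cos(4x)
= 116 * cos(4x)
Evaluate at x = 0:
= 116 * cos(0)
= 116 * 1
= 116

116


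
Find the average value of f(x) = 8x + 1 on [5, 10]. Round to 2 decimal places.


Average value = 1/(b-a) * integral from a to b of f(x) dx
First compute the integral of 8x + 1:
F(x) = 4x^2 + x
F(10) = 4 * 100 + 1 * 10 = 410
F(5) = 4 * 25 + 1 * 5 = 105
Integral = 410 - 105 = 305
Average = 305 / (10 - 5) = 305 / 5
= 61 = 61.00

61.00


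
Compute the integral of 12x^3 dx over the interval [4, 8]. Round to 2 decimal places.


Find the antiderivative of 12x^3:
F(x) = 12/4 * x^4
Apply the Fundamental Theorem of Calculus:
F(8) - F(4)
= 12/4 * 8^4 - 12/4 * 4^4
= 12/4 * (4096 - 256)
= 12/4 * 3840
= 11520 = 11520.00

11520.00


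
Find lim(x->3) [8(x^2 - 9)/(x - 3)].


Direct substitution gives 0/0, so we factor the numerator.
Factor: 8(x^2 - 9) = 8 * (x - 3)(x + 3)
Cancel the common factor (x - 3):
8(x^2 - 9)/(x - 3) = 8 * (x + 3)
Now substitute x = 3:
= 8 * (3 + 3) = 48

48


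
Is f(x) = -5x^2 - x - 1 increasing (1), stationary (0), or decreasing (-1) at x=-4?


Compute f'(x) to determine behavior:
f'(x) = -10x - 1
f'(-4) = -10 * (-4) - 1
= 40 - 1
= 39
Since f'(-4) > 0, the function is increasing (1)

1


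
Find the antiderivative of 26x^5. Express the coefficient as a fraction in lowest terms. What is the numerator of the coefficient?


Apply the power rule for integration:
integral of ax^n dx = a/(n+1) * x^(n+1) + C
integral of 26x^5 dx
= 26/6 * x^6 + C
= 13/3 * x^6 + C
The coefficient in lowest terms is 13/3, and its numerator is 13

13


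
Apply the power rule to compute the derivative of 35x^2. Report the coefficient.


We apply the power rule: d/dx [ax^n] = a*n * x^(n-1)
d/dx [35x^2]
= 35 * 2 * x^(2-1)
= 70x
The coefficient is 70

70


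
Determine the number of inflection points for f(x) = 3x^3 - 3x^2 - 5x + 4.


Inflection points occur where f''(x) = 0 and concavity changes.
f(x) = 3x^3 - 3x^2 - 5x + 4
f'(x) = 9x^2 - 6x - 5
f''(x) = 18x - 6
Set f''(x) = 0:
18x - 6 = 0
x = 6 / 18 = 1/3
Since f''(x) is linear (degree 1), it changes sign at this point.
Therefore there is exactly 1 inflection point.

1


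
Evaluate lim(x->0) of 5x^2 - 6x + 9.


Since polynomials are continuous, we use direct substitution.
lim(x->0) of 5x^2 - 6x + 9
= 5 * 0^2 - 6 * 0 + 9
= 0 + 0 + 9
= 9

9


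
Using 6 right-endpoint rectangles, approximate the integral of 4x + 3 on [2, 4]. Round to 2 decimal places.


Right Riemann sum uses right endpoints of each subinterval.
Interval: [2, 4], n = 6
dx = (4 - 2) / 6 = 1/3
Right endpoints: [7/3, 8/3, 3, 10/3, 11/3, 4]
f values: [37/3, 41/3, 15, 49/3, 53/3, 19]
Sum = dx * (sum of f values)
= 1/3 * 94
= 94/3 ≈ 31.33

31.33


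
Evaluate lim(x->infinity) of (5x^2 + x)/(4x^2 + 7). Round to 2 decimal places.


For limits at infinity with equal-degree polynomials,
we compare leading coefficients.
Numerator leading term: 5x^2
Denominator leading term: 4x^2
Divide both by x^2:
lim = (5 + 1/x) / (4 + 7/x^2)
As x -> infinity, the 1/x and 1/x^2 terms vanish:
= 5/4 = 1.25

1.25


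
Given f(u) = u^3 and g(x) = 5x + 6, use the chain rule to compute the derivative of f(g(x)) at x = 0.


Using the chain rule: (f(g(x)))' = f'(g(x)) * g'(x)
First, find g(0):
g(0) = 5 * 0 + 6 = 6
Next, f'(u) = 3u^2
And g'(x) = 5
So f'(g(0)) * g'(0)
= 3 * 6^2 * 5
= 3 * 36 * 5
= 540

540


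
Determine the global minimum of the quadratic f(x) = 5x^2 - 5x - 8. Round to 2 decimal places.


For a quadratic f(x) = ax^2 + bx + c with a > 0, the minimum is at the vertex.
Vertex x-coordinate: x = -b/(2a)
x = -(-5) / (2 * 5)
x = 5/10 = 1/2
Substitute back to find the minimum value:
f(1/2) = 5 * (1/2)^2 - 5 * (1/2) - 8
= 5/4 - 5/2 - 8
= -37/4 = -9.25

-9.25


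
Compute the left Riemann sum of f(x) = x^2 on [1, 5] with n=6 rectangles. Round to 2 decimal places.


Left Riemann sum uses left endpoints of each subinterval.
Interval: [1, 5], n = 6
dx = (5 - 1) / 6 = 2/3
Left endpoints: [1, 5/3, 7/3, 3, 11/3, 13/3]
f values: [1, 25/9, 49/9, 9, 121/9, 169/9]
Sum = dx * (sum of f values)
= 2/3 * 454/9
= 908/27 ≈ 33.63

33.63


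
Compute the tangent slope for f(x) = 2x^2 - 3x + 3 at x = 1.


The slope of the tangent line equals f'(x) at the point.
f(x) = 2x^2 - 3x + 3
f'(x) = 4x - 3
At x = 1:
f'(1) = 4 * 1 - 3
= 4 - 3
= 1

1


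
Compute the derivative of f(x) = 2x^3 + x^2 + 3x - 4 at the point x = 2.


Differentiate f(x) = 2x^3 + x^2 + 3x - 4 term by term:
f'(x) = 6x^2 + 2x + 3
Substitute x = 2:
f'(2) = 6 * 2^2 + 2 * 2 + 3
= 24 + 4 + 3
= 31

31


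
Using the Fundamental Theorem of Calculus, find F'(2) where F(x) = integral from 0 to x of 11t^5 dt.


By the Fundamental Theorem of Calculus (Part 1):
If F(x) = integral from 0 to x of f(t) dt, then F'(x) = f(x)
Here f(t) = 11t^5
So F'(x) = 11x^5
Evaluate at x = 2:
F'(2) = 11 * 2^5
= 11 * 32
= 352

352


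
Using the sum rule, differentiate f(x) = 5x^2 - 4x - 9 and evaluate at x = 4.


Differentiate term by term using power and sum rules:
f(x) = 5x^2 - 4x - 9
f'(x) = 10x - 4
Substitute x = 4:
f'(4) = 10 * 4 - 4
= 40 - 4
= 36

36


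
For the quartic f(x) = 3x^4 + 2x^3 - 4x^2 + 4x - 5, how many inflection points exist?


Inflection points occur where f''(x) = 0 and concavity changes.
f(x) = 3x^4 + 2x^3 - 4x^2 + 4x - 5
f'(x) = 12x^3 + 6x^2 - 8x + 4
f''(x) = 36x^2 + 12x - 8
This is a quadratic in x. Use the discriminant to count real roots.
Discriminant = (12)^2 - 4 * 36 * (-8)
= 144 - (-1152)
= 1296
Since discriminant > 0, f''(x) = 0 has 2 distinct real solutions.
A quadratic with two distinct real roots changes sign at each root, so concavity changes at both.
Number of inflection points: 2

2


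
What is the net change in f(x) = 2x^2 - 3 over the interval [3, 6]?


Net change = f(b) - f(a)
f(x) = 2x^2 - 3
Compute f(6):
f(6) = 2 * 6^2 + 0 * 6 - 3
= 72 + 0 - 3
= 69
Compute f(3):
f(3) = 2 * 3^2 + 0 * 3 - 3
= 18 + 0 - 3
= 15
Net change = 69 - 15 = 54

54


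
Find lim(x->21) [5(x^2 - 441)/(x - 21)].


Direct substitution gives 0/0, so we factor the numerator.
Factor: 5(x^2 - 441) = 5 * (x - 21)(x + 21)
Cancel the common factor (x - 21):
5(x^2 - 441)/(x - 21) = 5 * (x + 21)
Now substitute x = 21:
= 5 * (21 + 21) = 210

210


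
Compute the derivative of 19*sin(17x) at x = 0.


Apply the chain rule to differentiate 19*sin(17x):
d/dx [19*sin(17x)]
= 19 * cos(17x) * d/dx(17x)
= 19 * 17 * cos(17x)
= 323 * cos(17x)
Evaluate at x = 0:
= 323 * cos(0)
= 323 * 1
= 323

323


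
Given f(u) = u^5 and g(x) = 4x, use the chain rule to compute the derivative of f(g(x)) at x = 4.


Using the chain rule: (f(g(x)))' = f'(g(x)) * g'(x)
First, find g(4):
g(4) = 4 * 4 + 0 = 16
Next, f'(u) = 5u^4
And g'(x) = 4
So f'(g(4)) * g'(4)
= 5 * 16^4 * 4
= 5 * 65536 * 4
= 1310720

1310720


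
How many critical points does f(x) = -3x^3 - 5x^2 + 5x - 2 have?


Find where f'(x) = 0:
f(x) = -3x^3 - 5x^2 + 5x - 2
f'(x) = -9x^2 - 10x + 5
This is a quadratic in x. Use the discriminant to count real roots.
Discriminant = (-10)^2 - 4 * (-9) * 5
= 100 - (-180)
= 280
Since discriminant > 0, f'(x) = 0 has 2 real solutions.
Number of critical points: 2

2


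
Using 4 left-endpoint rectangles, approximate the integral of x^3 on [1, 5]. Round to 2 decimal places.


Left Riemann sum uses left endpoints of each subinterval.
Interval: [1, 5], n = 4
dx = (5 - 1) / 4 = 1
Left endpoints: [1, 2, 3, 4]
f values: [1, 8, 27, 64]
Sum = dx * (sum of f values)
= 1 * 100
= 100 = 100.00

100.00


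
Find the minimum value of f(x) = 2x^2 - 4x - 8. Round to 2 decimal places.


For a quadratic f(x) = ax^2 + bx + c with a > 0, the minimum is at the vertex.
Vertex x-coordinate: x = -b/(2a)
x = -(-4) / (2 * 2)
x = 4/4 = 1
Substitute back to find the minimum value:
f(1) = 2 * 1^2 - 4 * 1 - 8
= 2 - 4 - 8
= -10 = -10.00

-10.00


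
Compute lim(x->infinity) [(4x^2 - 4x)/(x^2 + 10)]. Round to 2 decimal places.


For limits at infinity with equal-degree polynomials,
we compare leading coefficients.
Numerator leading term: 4x^2
Denominator leading term: x^2
Divide both by x^2:
lim = (4 - 4/x) / (1 + 10/x^2)
As x -> infinity, the 1/x and 1/x^2 terms vanish:
= 4/1 = 4 = 4.00

4.00


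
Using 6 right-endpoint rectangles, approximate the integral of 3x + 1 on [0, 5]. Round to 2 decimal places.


Right Riemann sum uses right endpoints of each subinterval.
Interval: [0, 5], n = 6
dx = (5 - 0) / 6 = 5/6
Right endpoints: [5/6, 5/3, 5/2, 10/3, 25/6, 5]
f values: [7/2, 6, 17/2, 11, 27/2, 16]
Sum = dx * (sum of f values)
= 5/6 * 117/2
= 195/4 = 48.75

48.75


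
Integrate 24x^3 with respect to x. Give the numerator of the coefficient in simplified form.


Apply the power rule for integration:
integral of ax^n dx = a/(n+1) * x^(n+1) + C
integral of 24x^3 dx
= 24/4 * x^4 + C
= 6 * x^4 + C
The coefficient in lowest terms is 6 = 6/1, so its numerator is 6

6


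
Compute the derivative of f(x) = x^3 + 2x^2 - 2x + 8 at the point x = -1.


Differentiate f(x) = x^3 + 2x^2 - 2x + 8 term by term:
f'(x) = 3x^2 + 4x - 2
Substitute x = -1:
f'(-1) = 3 * (-1)^2 + 4 * (-1) - 2
= 3 - 4 - 2
= -3

-3


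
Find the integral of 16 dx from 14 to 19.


The integral of a constant k over [a, b] equals k * (b - a).
integral from 14 to 19 of 16 dx
= 16 * (19 - 14)
= 16 * 5
= 80

80


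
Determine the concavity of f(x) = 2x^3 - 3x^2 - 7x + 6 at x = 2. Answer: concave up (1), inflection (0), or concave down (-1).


Concavity is determined by the sign of f''(x).
f(x) = 2x^3 - 3x^2 - 7x + 6
f'(x) = 6x^2 - 6x - 7
f''(x) = 12x - 6
f''(2) = 12 * 2 - 6
= 24 - 6
= 18
Since f''(2) > 0, the function is concave up (1)

1


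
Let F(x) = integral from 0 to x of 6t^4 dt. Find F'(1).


By the Fundamental Theorem of Calculus (Part 1):
If F(x) = integral from 0 to x of f(t) dt, then F'(x) = f(x)
Here f(t) = 6t^4
So F'(x) = 6x^4
Evaluate at x = 1:
F'(1) = 6 * 1^4
= 6 * 1
= 6

6


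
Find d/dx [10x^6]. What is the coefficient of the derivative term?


We apply the power rule: d/dx [ax^n] = a*n * x^(n-1)
d/dx [10x^6]
= 10 * 6 * x^(6-1)
= 60x^5
The coefficient is 60

60


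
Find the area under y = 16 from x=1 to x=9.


The area under a constant function y = 16 is a rectangle.
Width = 9 - 1 = 8
Height = 16
Area = width * height
= 8 * 16
= 128

128


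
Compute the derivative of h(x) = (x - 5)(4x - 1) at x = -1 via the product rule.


Let u(x) = x - 5 and v(x) = 4x - 1
u'(x) = 1
v'(x) = 4
Product rule: h'(x) = u'(x)*v(x) + u(x)*v'(x)
= 1 * (4x - 1) + (x - 5) * 4
At x = -1:
u(-1) = 1 * (-1) - 5 = -6
v(-1) = 4 * (-1) - 1 = -5
h'(-1) = 1 * (-5) + (-6) * 4
= -5 - 24
= -29

-29


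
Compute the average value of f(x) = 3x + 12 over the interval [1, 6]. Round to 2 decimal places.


Average value = 1/(b-a) * integral from a to b of f(x) dx
First compute the integral of 3x + 12:
F(x) = (3/2)x^2 + 12x
F(6) = 3/2 * 36 + 12 * 6 = 126
F(1) = 3/2 * 1 + 12 * 1 = 27/2
Integral = 126 - 27/2 = 225/2
Average = (225/2) / (6 - 1) = (225/2) / 5
= 45/2 = 22.50

22.50


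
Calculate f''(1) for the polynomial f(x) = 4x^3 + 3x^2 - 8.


First derivative:
f'(x) = 12x^2 + 6x
Second derivative:
f''(x) = 24x + 6
Substitute x = 1:
f''(1) = 24 * 1 + 6
= 24 + 6
= 30

30


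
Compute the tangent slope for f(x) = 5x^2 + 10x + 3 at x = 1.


The slope of the tangent line equals f'(x) at the point.
f(x) = 5x^2 + 10x + 3
f'(x) = 10x + 10
At x = 1:
f'(1) = 10 * 1 + 10
= 10 + 10
= 20

20


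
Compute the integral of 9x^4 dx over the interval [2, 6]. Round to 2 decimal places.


Find the antiderivative of 9x^4:
F(x) = 9/5 * x^5
Apply the Fundamental Theorem of Calculus:
F(6) - F(2)
= 9/5 * 6^5 - 9/5 * 2^5
= 9/5 * (7776 - 32)
= 9/5 * 7744
= 69696/5 = 13939.20

13939.20


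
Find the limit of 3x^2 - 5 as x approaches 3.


Since polynomials are continuous, we use direct substitution.
lim(x->3) of 3x^2 - 5
= 3 * 3^2 + 0 * 3 - 5
= 27 + 0 - 5
= 22

22


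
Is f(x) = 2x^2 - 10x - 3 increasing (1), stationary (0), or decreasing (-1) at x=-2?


Compute f'(x) to determine behavior:
f'(x) = 4x - 10
f'(-2) = 4 * (-2) - 10
= -8 - 10
= -18
Since f'(-2) < 0, the function is decreasing (-1)

-1


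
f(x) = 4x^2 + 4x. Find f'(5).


Differentiate term by term using power and sum rules:
f(x) = 4x^2 + 4x
f'(x) = 8x + 4
Substitute x = 5:
f'(5) = 8 * 5 + 4
= 40 + 4
= 44

44


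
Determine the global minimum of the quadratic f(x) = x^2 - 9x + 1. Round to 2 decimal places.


For a quadratic f(x) = ax^2 + bx + c with a > 0, the minimum is at the vertex.
Vertex x-coordinate: x = -b/(2a)
x = -(-9) / (2 * 1)
x = 9/2
Substitute back to find the minimum value:
f(9/2) = 1 * (9/2)^2 - 9 * (9/2) + 1
= 81/4 - 81/2 + 1
= -77/4 = -19.25

-19.25


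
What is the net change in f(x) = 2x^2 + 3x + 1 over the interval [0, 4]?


Net change = f(b) - f(a)
f(x) = 2x^2 + 3x + 1
Compute f(4):
f(4) = 2 * 4^2 + 3 * 4 + 1
= 32 + 12 + 1
= 45
Compute f(0):
f(0) = 2 * 0^2 + 3 * 0 + 1
= 0 + 0 + 1
= 1
Net change = 45 - 1 = 44

44


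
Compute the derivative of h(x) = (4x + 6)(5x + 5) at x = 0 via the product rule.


Let u(x) = 4x + 6 and v(x) = 5x + 5
u'(x) = 4
v'(x) = 5
Product rule: h'(x) = u'(x)*v(x) + u(x)*v'(x)
= 4 * (5x + 5) + (4x + 6) * 5
At x = 0:
u(0) = 4 * 0 + 6 = 6
v(0) = 5 * 0 + 5 = 5
h'(0) = 4 * 5 + 6 * 5
= 20 + 30
= 50

50


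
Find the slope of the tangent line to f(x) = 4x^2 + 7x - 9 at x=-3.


The slope of the tangent line equals f'(x) at the point.
f(x) = 4x^2 + 7x - 9
f'(x) = 8x + 7
At x = -3:
f'(-3) = 8 * (-3) + 7
= -24 + 7
= -17

-17


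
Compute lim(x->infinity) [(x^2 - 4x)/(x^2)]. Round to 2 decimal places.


For limits at infinity with equal-degree polynomials,
we compare leading coefficients.
Numerator leading term: x^2
Denominator leading term: x^2
Divide both by x^2:
lim = (1 - 4/x) / (1)
As x -> infinity, the 1/x and 1/x^2 terms vanish:
= 1/1 = 1 = 1.00

1.00


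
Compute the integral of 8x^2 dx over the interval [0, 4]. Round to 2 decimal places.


Find the antiderivative of 8x^2:
F(x) = 8/3 * x^3
Apply the Fundamental Theorem of Calculus:
F(4) - F(0)
= 8/3 * 4^3 - 8/3 * 0^3
= 8/3 * (64 - 0)
= 8/3 * 64
= 512/3 ≈ 170.67

170.67


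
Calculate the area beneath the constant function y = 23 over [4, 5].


The area under a constant function y = 23 is a rectangle.
Width = 5 - 4 = 1
Height = 23
Area = width * height
= 1 * 23
= 23

23


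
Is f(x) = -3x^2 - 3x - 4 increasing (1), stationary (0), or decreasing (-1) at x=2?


Compute f'(x) to determine behavior:
f'(x) = -6x - 3
f'(2) = -6 * 2 - 3
= -12 - 3
= -15
Since f'(2) < 0, the function is decreasing (-1)

-1


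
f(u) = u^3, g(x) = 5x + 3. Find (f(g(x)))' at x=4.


Using the chain rule: (f(g(x)))' = f'(g(x)) * g'(x)
First, find g(4):
g(4) = 5 * 4 + 3 = 23
Next, f'(u) = 3u^2
And g'(x) = 5
So f'(g(4)) * g'(4)
= 3 * 23^2 * 5
= 3 * 529 * 5
= 7935

7935


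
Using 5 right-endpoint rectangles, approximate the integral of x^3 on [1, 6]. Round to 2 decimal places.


Right Riemann sum uses right endpoints of each subinterval.
Interval: [1, 6], n = 5
dx = (6 - 1) / 5 = 1
Right endpoints: [2, 3, 4, 5, 6]
f values: [8, 27, 64, 125, 216]
Sum = dx * (sum of f values)
= 1 * 440
= 440 = 440.00

440.00


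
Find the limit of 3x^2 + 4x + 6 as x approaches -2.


Since polynomials are continuous, we use direct substitution.
lim(x->-2) of 3x^2 + 4x + 6
= 3 * (-2)^2 + 4 * (-2) + 6
= 12 - 8 + 6
= 10

10


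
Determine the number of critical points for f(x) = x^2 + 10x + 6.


Find where f'(x) = 0:
f'(x) = 2x + 10
Set f'(x) = 0:
2x + 10 = 0
x = -10 / 2 = -5
This is a linear equation in x, so there is exactly one solution.
Number of critical points: 1

1


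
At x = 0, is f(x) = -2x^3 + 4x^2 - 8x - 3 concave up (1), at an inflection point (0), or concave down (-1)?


Concavity is determined by the sign of f''(x).
f(x) = -2x^3 + 4x^2 - 8x - 3
f'(x) = -6x^2 + 8x - 8
f''(x) = -12x + 8
f''(0) = -12 * 0 + 8
= 0 + 8
= 8
Since f''(0) > 0, the function is concave up (1)

1


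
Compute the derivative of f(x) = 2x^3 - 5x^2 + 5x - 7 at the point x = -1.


Differentiate f(x) = 2x^3 - 5x^2 + 5x - 7 term by term:
f'(x) = 6x^2 - 10x + 5
Substitute x = -1:
f'(-1) = 6 * (-1)^2 - 10 * (-1) + 5
= 6 + 10 + 5
= 21

21


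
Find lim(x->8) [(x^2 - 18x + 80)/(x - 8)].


Direct substitution gives 0/0, so we factor the numerator.
Factor: (x^2 - 18x + 80) = (x - 8)(x - 10)
Cancel the common factor (x - 8):
(x^2 - 18x + 80)/(x - 8) = (x - 10)
Now substitute x = 8:
= (8) - (10) = -2

-2


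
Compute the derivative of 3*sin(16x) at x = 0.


Apply the chain rule to differentiate 3*sin(16x):
d/dx [3*sin(16x)]
= 3 * cos(16x) * d/dx(16x)
= 3 * 16 * cos(16x)
= 48 * cos(16x)
Evaluate at x = 0:
= 48 * cos(0)
= 48 * 1
= 48

48


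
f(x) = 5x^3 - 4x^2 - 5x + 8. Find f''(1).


First derivative:
f'(x) = 15x^2 - 8x - 5
Second derivative:
f''(x) = 30x - 8
Substitute x = 1:
f''(1) = 30 * 1 - 8
= 30 - 8
= 22

22


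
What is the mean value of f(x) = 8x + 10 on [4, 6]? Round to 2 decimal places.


Average value = 1/(b-a) * integral from a to b of f(x) dx
First compute the integral of 8x + 10:
F(x) = 4x^2 + 10x
F(6) = 4 * 36 + 10 * 6 = 204
F(4) = 4 * 16 + 10 * 4 = 104
Integral = 204 - 104 = 100
Average = 100 / (6 - 4) = 100 / 2
= 50 = 50.00

50.00


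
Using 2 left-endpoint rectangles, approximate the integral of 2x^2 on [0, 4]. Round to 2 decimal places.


Left Riemann sum uses left endpoints of each subinterval.
Interval: [0, 4], n = 2
dx = (4 - 0) / 2 = 2
Left endpoints: [0, 2]
f values: [0, 8]
Sum = dx * (sum of f values)
= 2 * 8
= 16 = 16.00

16.00


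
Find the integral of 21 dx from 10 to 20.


The integral of a constant k over [a, b] equals k * (b - a).
integral from 10 to 20 of 21 dx
= 21 * (20 - 10)
= 21 * 10
= 210

210


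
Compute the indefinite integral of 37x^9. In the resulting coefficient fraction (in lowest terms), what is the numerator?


Apply the power rule for integration:
integral of ax^n dx = a/(n+1) * x^(n+1) + C
integral of 37x^9 dx
= 37/10 * x^10 + C
The coefficient in lowest terms is 37/10, and its numerator is 37

37


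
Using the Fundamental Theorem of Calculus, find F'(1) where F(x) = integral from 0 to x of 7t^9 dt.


By the Fundamental Theorem of Calculus (Part 1):
If F(x) = integral from 0 to x of f(t) dt, then F'(x) = f(x)
Here f(t) = 7t^9
So F'(x) = 7x^9
Evaluate at x = 1:
F'(1) = 7 * 1^9
= 7 * 1
= 7

7


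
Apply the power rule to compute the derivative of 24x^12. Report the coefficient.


We apply the power rule: d/dx [ax^n] = a*n * x^(n-1)
d/dx [24x^12]
= 24 * 12 * x^(12-1)
= 288x^11
The coefficient is 288

288


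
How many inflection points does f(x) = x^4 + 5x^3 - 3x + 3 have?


Inflection points occur where f''(x) = 0 and concavity changes.
f(x) = x^4 + 5x^3 - 3x + 3
f'(x) = 4x^3 + 15x^2 - 3
f''(x) = 12x^2 + 30x
This is a quadratic in x. Use the discriminant to count real roots.
Discriminant = (30)^2 - 4 * 12 * 0
= 900 - 0
= 900
Since discriminant > 0, f''(x) = 0 has 2 distinct real solutions.
A quadratic with two distinct real roots changes sign at each root, so concavity changes at both.
Number of inflection points: 2

2


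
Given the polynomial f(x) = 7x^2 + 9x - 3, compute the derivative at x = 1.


Differentiate term by term using power and sum rules:
f(x) = 7x^2 + 9x - 3
f'(x) = 14x + 9
Substitute x = 1:
f'(1) = 14 * 1 + 9
= 14 + 9
= 23

23


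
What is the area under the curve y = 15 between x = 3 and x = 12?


The area under a constant function y = 15 is a rectangle.
Width = 12 - 3 = 9
Height = 15
Area = width * height
= 9 * 15
= 135

135


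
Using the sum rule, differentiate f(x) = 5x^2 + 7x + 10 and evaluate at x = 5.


Differentiate term by term using power and sum rules:
f(x) = 5x^2 + 7x + 10
f'(x) = 10x + 7
Substitute x = 5:
f'(5) = 10 * 5 + 7
= 50 + 7
= 57

57


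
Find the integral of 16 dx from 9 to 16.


The integral of a constant k over [a, b] equals k * (b - a).
integral from 9 to 16 of 16 dx
= 16 * (16 - 9)
= 16 * 7
= 112

112


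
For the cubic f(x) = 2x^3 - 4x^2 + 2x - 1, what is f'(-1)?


Differentiate f(x) = 2x^3 - 4x^2 + 2x - 1 term by term:
f'(x) = 6x^2 - 8x + 2
Substitute x = -1:
f'(-1) = 6 * (-1)^2 - 8 * (-1) + 2
= 6 + 8 + 2
= 16

16


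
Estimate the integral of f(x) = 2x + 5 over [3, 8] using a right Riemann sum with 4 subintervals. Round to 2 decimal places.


Right Riemann sum uses right endpoints of each subinterval.
Interval: [3, 8], n = 4
dx = (8 - 3) / 4 = 5/4
Right endpoints: [17/4, 11/2, 27/4, 8]
f values: [27/2, 16, 37/2, 21]
Sum = dx * (sum of f values)
= 5/4 * 69
= 345/4 = 86.25

86.25


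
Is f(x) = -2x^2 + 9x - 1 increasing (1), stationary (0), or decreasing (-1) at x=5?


Compute f'(x) to determine behavior:
f'(x) = -4x + 9
f'(5) = -4 * 5 + 9
= -20 + 9
= -11
Since f'(5) < 0, the function is decreasing (-1)

-1


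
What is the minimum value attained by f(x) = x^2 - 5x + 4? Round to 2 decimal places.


For a quadratic f(x) = ax^2 + bx + c with a > 0, the minimum is at the vertex.
Vertex x-coordinate: x = -b/(2a)
x = -(-5) / (2 * 1)
x = 5/2
Substitute back to find the minimum value:
f(5/2) = 1 * (5/2)^2 - 5 * (5/2) + 4
= 25/4 - 25/2 + 4
= -9/4 = -2.25

-2.25


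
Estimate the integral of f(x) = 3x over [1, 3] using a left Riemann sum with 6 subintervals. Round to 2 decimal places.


Left Riemann sum uses left endpoints of each subinterval.
Interval: [1, 3], n = 6
dx = (3 - 1) / 6 = 1/3
Left endpoints: [1, 4/3, 5/3, 2, 7/3, 8/3]
f values: [3, 4, 5, 6, 7, 8]
Sum = dx * (sum of f values)
= 1/3 * 33
= 11 = 11.00

11.00


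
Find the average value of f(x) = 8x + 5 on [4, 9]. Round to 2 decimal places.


Average value = 1/(b-a) * integral from a to b of f(x) dx
First compute the integral of 8x + 5:
F(x) = 4x^2 + 5x
F(9) = 4 * 81 + 5 * 9 = 369
F(4) = 4 * 16 + 5 * 4 = 84
Integral = 369 - 84 = 285
Average = 285 / (9 - 4) = 285 / 5
= 57 = 57.00

57.00


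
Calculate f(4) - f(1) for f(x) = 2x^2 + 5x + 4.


Net change = f(b) - f(a)
f(x) = 2x^2 + 5x + 4
Compute f(4):
f(4) = 2 * 4^2 + 5 * 4 + 4
= 32 + 20 + 4
= 56
Compute f(1):
f(1) = 2 * 1^2 + 5 * 1 + 4
= 2 + 5 + 4
= 11
Net change = 56 - 11 = 45

45


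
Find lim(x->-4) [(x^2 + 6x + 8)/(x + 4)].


Direct substitution gives 0/0, so we factor the numerator.
Factor: (x^2 + 6x + 8) = (x + 4)(x + 2)
Cancel the common factor (x + 4):
(x^2 + 6x + 8)/(x + 4) = (x + 2)
Now substitute x = -4:
= (-4) - (-2) = -2

-2


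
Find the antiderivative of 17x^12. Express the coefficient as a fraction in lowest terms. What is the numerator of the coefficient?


Apply the power rule for integration:
integral of ax^n dx = a/(n+1) * x^(n+1) + C
integral of 17x^12 dx
= 17/13 * x^13 + C
The coefficient in lowest terms is 17/13, and its numerator is 17

17


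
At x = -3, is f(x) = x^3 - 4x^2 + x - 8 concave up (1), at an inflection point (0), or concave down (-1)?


Concavity is determined by the sign of f''(x).
f(x) = x^3 - 4x^2 + x - 8
f'(x) = 3x^2 - 8x + 1
f''(x) = 6x - 8
f''(-3) = 6 * (-3) - 8
= -18 - 8
= -26
Since f''(-3) < 0, the function is concave down (-1)

-1


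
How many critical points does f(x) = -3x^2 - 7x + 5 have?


Find where f'(x) = 0:
f'(x) = -6x - 7
Set f'(x) = 0:
-6x - 7 = 0
x = 7 / (-6) = -7/6
This is a linear equation in x, so there is exactly one solution.
Number of critical points: 1

1


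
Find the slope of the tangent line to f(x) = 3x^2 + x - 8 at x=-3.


The slope of the tangent line equals f'(x) at the point.
f(x) = 3x^2 + x - 8
f'(x) = 6x + 1
At x = -3:
f'(-3) = 6 * (-3) + 1
= -18 + 1
= -17

-17


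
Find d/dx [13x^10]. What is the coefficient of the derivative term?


We apply the power rule: d/dx [ax^n] = a*n * x^(n-1)
d/dx [13x^10]
= 13 * 10 * x^(10-1)
= 130x^9
The coefficient is 130

130


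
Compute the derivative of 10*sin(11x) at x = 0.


Apply the chain rule to differentiate 10*sin(11x):
d/dx [10*sin(11x)]
= 10 * cos(11x) * d/dx(11x)
= 10 * 11 * cos(11x)
= 110 * cos(11x)
Evaluate at x = 0:
= 110 * cos(0)
= 110 * 1
= 110

110


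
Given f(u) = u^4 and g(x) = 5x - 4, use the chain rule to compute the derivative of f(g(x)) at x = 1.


Using the chain rule: (f(g(x)))' = f'(g(x)) * g'(x)
First, find g(1):
g(1) = 5 * 1 - 4 = 1
Next, f'(u) = 4u^3
And g'(x) = 5
So f'(g(1)) * g'(1)
= 4 * 1^3 * 5
= 4 * 1 * 5
= 20

20


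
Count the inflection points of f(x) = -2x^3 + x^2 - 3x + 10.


Inflection points occur where f''(x) = 0 and concavity changes.
f(x) = -2x^3 + x^2 - 3x + 10
f'(x) = -6x^2 + 2x - 3
f''(x) = -12x + 2
Set f''(x) = 0:
-12x + 2 = 0
x = -2 / (-12) = 1/6
Since f''(x) is linear (degree 1), it changes sign at this point.
Therefore there is exactly 1 inflection point.

1


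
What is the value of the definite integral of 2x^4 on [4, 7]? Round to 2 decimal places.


Find the antiderivative of 2x^4:
F(x) = 2/5 * x^5
Apply the Fundamental Theorem of Calculus:
F(7) - F(4)
= 2/5 * 7^5 - 2/5 * 4^5
= 2/5 * (16807 - 1024)
= 2/5 * 15783
= 31566/5 = 6313.20

6313.20


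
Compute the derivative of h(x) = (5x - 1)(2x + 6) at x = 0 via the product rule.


Let u(x) = 5x - 1 and v(x) = 2x + 6
u'(x) = 5
v'(x) = 2
Product rule: h'(x) = u'(x)*v(x) + u(x)*v'(x)
= 5 * (2x + 6) + (5x - 1) * 2
At x = 0:
u(0) = 5 * 0 - 1 = -1
v(0) = 2 * 0 + 6 = 6
h'(0) = 5 * 6 + (-1) * 2
= 30 - 2
= 28

28


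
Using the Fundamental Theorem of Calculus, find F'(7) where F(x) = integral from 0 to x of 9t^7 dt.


By the Fundamental Theorem of Calculus (Part 1):
If F(x) = integral from 0 to x of f(t) dt, then F'(x) = f(x)
Here f(t) = 9t^7
So F'(x) = 9x^7
Evaluate at x = 7:
F'(7) = 9 * 7^7
= 9 * 823543
= 7411887

7411887


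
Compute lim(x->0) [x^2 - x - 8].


Since polynomials are continuous, we use direct substitution.
lim(x->0) of x^2 - x - 8
= 1 * 0^2 - 1 * 0 - 8
= 0 + 0 - 8
= -8

-8


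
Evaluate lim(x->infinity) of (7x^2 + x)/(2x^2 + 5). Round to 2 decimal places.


For limits at infinity with equal-degree polynomials,
we compare leading coefficients.
Numerator leading term: 7x^2
Denominator leading term: 2x^2
Divide both by x^2:
lim = (7 + 1/x) / (2 + 5/x^2)
As x -> infinity, the 1/x and 1/x^2 terms vanish:
= 7/2 = 3.50

3.50
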